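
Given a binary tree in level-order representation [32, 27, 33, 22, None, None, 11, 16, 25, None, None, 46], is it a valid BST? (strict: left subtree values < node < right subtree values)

Level-order array: [32, 27, 33, 22, None, None, 11, 16, 25, None, None, 46]
Validate using subtree bounds (lo, hi): at each node, require lo < value < hi,
then recurse left with hi=value and right with lo=value.
Preorder trace (stopping at first violation):
  at node 32 with bounds (-inf, +inf): OK
  at node 27 with bounds (-inf, 32): OK
  at node 22 with bounds (-inf, 27): OK
  at node 16 with bounds (-inf, 22): OK
  at node 46 with bounds (-inf, 16): VIOLATION
Node 46 violates its bound: not (-inf < 46 < 16).
Result: Not a valid BST


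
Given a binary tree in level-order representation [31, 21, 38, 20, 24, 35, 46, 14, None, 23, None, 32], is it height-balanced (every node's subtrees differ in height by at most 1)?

Tree (level-order array): [31, 21, 38, 20, 24, 35, 46, 14, None, 23, None, 32]
Definition: a tree is height-balanced if, at every node, |h(left) - h(right)| <= 1 (empty subtree has height -1).
Bottom-up per-node check:
  node 14: h_left=-1, h_right=-1, diff=0 [OK], height=0
  node 20: h_left=0, h_right=-1, diff=1 [OK], height=1
  node 23: h_left=-1, h_right=-1, diff=0 [OK], height=0
  node 24: h_left=0, h_right=-1, diff=1 [OK], height=1
  node 21: h_left=1, h_right=1, diff=0 [OK], height=2
  node 32: h_left=-1, h_right=-1, diff=0 [OK], height=0
  node 35: h_left=0, h_right=-1, diff=1 [OK], height=1
  node 46: h_left=-1, h_right=-1, diff=0 [OK], height=0
  node 38: h_left=1, h_right=0, diff=1 [OK], height=2
  node 31: h_left=2, h_right=2, diff=0 [OK], height=3
All nodes satisfy the balance condition.
Result: Balanced


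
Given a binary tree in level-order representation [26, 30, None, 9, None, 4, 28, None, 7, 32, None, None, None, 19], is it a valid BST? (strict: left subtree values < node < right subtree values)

Level-order array: [26, 30, None, 9, None, 4, 28, None, 7, 32, None, None, None, 19]
Validate using subtree bounds (lo, hi): at each node, require lo < value < hi,
then recurse left with hi=value and right with lo=value.
Preorder trace (stopping at first violation):
  at node 26 with bounds (-inf, +inf): OK
  at node 30 with bounds (-inf, 26): VIOLATION
Node 30 violates its bound: not (-inf < 30 < 26).
Result: Not a valid BST


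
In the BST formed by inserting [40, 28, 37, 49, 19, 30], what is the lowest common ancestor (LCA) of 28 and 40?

Tree insertion order: [40, 28, 37, 49, 19, 30]
Tree (level-order array): [40, 28, 49, 19, 37, None, None, None, None, 30]
In a BST, the LCA of p=28, q=40 is the first node v on the
root-to-leaf path with p <= v <= q (go left if both < v, right if both > v).
Walk from root:
  at 40: 28 <= 40 <= 40, this is the LCA
LCA = 40


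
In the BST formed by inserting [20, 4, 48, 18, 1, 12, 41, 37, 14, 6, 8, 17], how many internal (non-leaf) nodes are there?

Tree built from: [20, 4, 48, 18, 1, 12, 41, 37, 14, 6, 8, 17]
Tree (level-order array): [20, 4, 48, 1, 18, 41, None, None, None, 12, None, 37, None, 6, 14, None, None, None, 8, None, 17]
Rule: An internal node has at least one child.
Per-node child counts:
  node 20: 2 child(ren)
  node 4: 2 child(ren)
  node 1: 0 child(ren)
  node 18: 1 child(ren)
  node 12: 2 child(ren)
  node 6: 1 child(ren)
  node 8: 0 child(ren)
  node 14: 1 child(ren)
  node 17: 0 child(ren)
  node 48: 1 child(ren)
  node 41: 1 child(ren)
  node 37: 0 child(ren)
Matching nodes: [20, 4, 18, 12, 6, 14, 48, 41]
Count of internal (non-leaf) nodes: 8


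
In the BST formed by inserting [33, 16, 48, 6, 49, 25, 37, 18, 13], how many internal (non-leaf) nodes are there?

Tree built from: [33, 16, 48, 6, 49, 25, 37, 18, 13]
Tree (level-order array): [33, 16, 48, 6, 25, 37, 49, None, 13, 18]
Rule: An internal node has at least one child.
Per-node child counts:
  node 33: 2 child(ren)
  node 16: 2 child(ren)
  node 6: 1 child(ren)
  node 13: 0 child(ren)
  node 25: 1 child(ren)
  node 18: 0 child(ren)
  node 48: 2 child(ren)
  node 37: 0 child(ren)
  node 49: 0 child(ren)
Matching nodes: [33, 16, 6, 25, 48]
Count of internal (non-leaf) nodes: 5


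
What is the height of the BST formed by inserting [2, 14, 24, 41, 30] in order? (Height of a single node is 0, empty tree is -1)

Insertion order: [2, 14, 24, 41, 30]
Tree (level-order array): [2, None, 14, None, 24, None, 41, 30]
Compute height bottom-up (empty subtree = -1):
  height(30) = 1 + max(-1, -1) = 0
  height(41) = 1 + max(0, -1) = 1
  height(24) = 1 + max(-1, 1) = 2
  height(14) = 1 + max(-1, 2) = 3
  height(2) = 1 + max(-1, 3) = 4
Height = 4


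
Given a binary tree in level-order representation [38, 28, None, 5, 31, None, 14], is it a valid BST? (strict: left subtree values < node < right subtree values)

Level-order array: [38, 28, None, 5, 31, None, 14]
Validate using subtree bounds (lo, hi): at each node, require lo < value < hi,
then recurse left with hi=value and right with lo=value.
Preorder trace (stopping at first violation):
  at node 38 with bounds (-inf, +inf): OK
  at node 28 with bounds (-inf, 38): OK
  at node 5 with bounds (-inf, 28): OK
  at node 14 with bounds (5, 28): OK
  at node 31 with bounds (28, 38): OK
No violation found at any node.
Result: Valid BST


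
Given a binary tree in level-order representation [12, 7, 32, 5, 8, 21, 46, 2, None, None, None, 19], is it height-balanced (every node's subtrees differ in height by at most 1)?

Tree (level-order array): [12, 7, 32, 5, 8, 21, 46, 2, None, None, None, 19]
Definition: a tree is height-balanced if, at every node, |h(left) - h(right)| <= 1 (empty subtree has height -1).
Bottom-up per-node check:
  node 2: h_left=-1, h_right=-1, diff=0 [OK], height=0
  node 5: h_left=0, h_right=-1, diff=1 [OK], height=1
  node 8: h_left=-1, h_right=-1, diff=0 [OK], height=0
  node 7: h_left=1, h_right=0, diff=1 [OK], height=2
  node 19: h_left=-1, h_right=-1, diff=0 [OK], height=0
  node 21: h_left=0, h_right=-1, diff=1 [OK], height=1
  node 46: h_left=-1, h_right=-1, diff=0 [OK], height=0
  node 32: h_left=1, h_right=0, diff=1 [OK], height=2
  node 12: h_left=2, h_right=2, diff=0 [OK], height=3
All nodes satisfy the balance condition.
Result: Balanced


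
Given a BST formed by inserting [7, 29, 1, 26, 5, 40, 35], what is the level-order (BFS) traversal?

Tree insertion order: [7, 29, 1, 26, 5, 40, 35]
Tree (level-order array): [7, 1, 29, None, 5, 26, 40, None, None, None, None, 35]
BFS from the root, enqueuing left then right child of each popped node:
  queue [7] -> pop 7, enqueue [1, 29], visited so far: [7]
  queue [1, 29] -> pop 1, enqueue [5], visited so far: [7, 1]
  queue [29, 5] -> pop 29, enqueue [26, 40], visited so far: [7, 1, 29]
  queue [5, 26, 40] -> pop 5, enqueue [none], visited so far: [7, 1, 29, 5]
  queue [26, 40] -> pop 26, enqueue [none], visited so far: [7, 1, 29, 5, 26]
  queue [40] -> pop 40, enqueue [35], visited so far: [7, 1, 29, 5, 26, 40]
  queue [35] -> pop 35, enqueue [none], visited so far: [7, 1, 29, 5, 26, 40, 35]
Result: [7, 1, 29, 5, 26, 40, 35]


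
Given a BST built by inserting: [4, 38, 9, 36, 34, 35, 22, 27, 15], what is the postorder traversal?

Tree insertion order: [4, 38, 9, 36, 34, 35, 22, 27, 15]
Tree (level-order array): [4, None, 38, 9, None, None, 36, 34, None, 22, 35, 15, 27]
Postorder traversal: [15, 27, 22, 35, 34, 36, 9, 38, 4]


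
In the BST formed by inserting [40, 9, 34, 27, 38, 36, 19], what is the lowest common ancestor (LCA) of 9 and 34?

Tree insertion order: [40, 9, 34, 27, 38, 36, 19]
Tree (level-order array): [40, 9, None, None, 34, 27, 38, 19, None, 36]
In a BST, the LCA of p=9, q=34 is the first node v on the
root-to-leaf path with p <= v <= q (go left if both < v, right if both > v).
Walk from root:
  at 40: both 9 and 34 < 40, go left
  at 9: 9 <= 9 <= 34, this is the LCA
LCA = 9


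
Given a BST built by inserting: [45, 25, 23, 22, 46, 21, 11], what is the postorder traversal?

Tree insertion order: [45, 25, 23, 22, 46, 21, 11]
Tree (level-order array): [45, 25, 46, 23, None, None, None, 22, None, 21, None, 11]
Postorder traversal: [11, 21, 22, 23, 25, 46, 45]


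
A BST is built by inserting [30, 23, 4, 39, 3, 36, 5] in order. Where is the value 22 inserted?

Starting tree (level order): [30, 23, 39, 4, None, 36, None, 3, 5]
Insertion path: 30 -> 23 -> 4 -> 5
Result: insert 22 as right child of 5
Final tree (level order): [30, 23, 39, 4, None, 36, None, 3, 5, None, None, None, None, None, 22]


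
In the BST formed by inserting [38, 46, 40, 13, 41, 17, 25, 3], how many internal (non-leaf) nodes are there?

Tree built from: [38, 46, 40, 13, 41, 17, 25, 3]
Tree (level-order array): [38, 13, 46, 3, 17, 40, None, None, None, None, 25, None, 41]
Rule: An internal node has at least one child.
Per-node child counts:
  node 38: 2 child(ren)
  node 13: 2 child(ren)
  node 3: 0 child(ren)
  node 17: 1 child(ren)
  node 25: 0 child(ren)
  node 46: 1 child(ren)
  node 40: 1 child(ren)
  node 41: 0 child(ren)
Matching nodes: [38, 13, 17, 46, 40]
Count of internal (non-leaf) nodes: 5


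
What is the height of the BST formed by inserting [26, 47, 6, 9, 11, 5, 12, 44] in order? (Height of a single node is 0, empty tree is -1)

Insertion order: [26, 47, 6, 9, 11, 5, 12, 44]
Tree (level-order array): [26, 6, 47, 5, 9, 44, None, None, None, None, 11, None, None, None, 12]
Compute height bottom-up (empty subtree = -1):
  height(5) = 1 + max(-1, -1) = 0
  height(12) = 1 + max(-1, -1) = 0
  height(11) = 1 + max(-1, 0) = 1
  height(9) = 1 + max(-1, 1) = 2
  height(6) = 1 + max(0, 2) = 3
  height(44) = 1 + max(-1, -1) = 0
  height(47) = 1 + max(0, -1) = 1
  height(26) = 1 + max(3, 1) = 4
Height = 4


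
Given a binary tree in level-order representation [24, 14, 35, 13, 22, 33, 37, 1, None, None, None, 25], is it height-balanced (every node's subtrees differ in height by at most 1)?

Tree (level-order array): [24, 14, 35, 13, 22, 33, 37, 1, None, None, None, 25]
Definition: a tree is height-balanced if, at every node, |h(left) - h(right)| <= 1 (empty subtree has height -1).
Bottom-up per-node check:
  node 1: h_left=-1, h_right=-1, diff=0 [OK], height=0
  node 13: h_left=0, h_right=-1, diff=1 [OK], height=1
  node 22: h_left=-1, h_right=-1, diff=0 [OK], height=0
  node 14: h_left=1, h_right=0, diff=1 [OK], height=2
  node 25: h_left=-1, h_right=-1, diff=0 [OK], height=0
  node 33: h_left=0, h_right=-1, diff=1 [OK], height=1
  node 37: h_left=-1, h_right=-1, diff=0 [OK], height=0
  node 35: h_left=1, h_right=0, diff=1 [OK], height=2
  node 24: h_left=2, h_right=2, diff=0 [OK], height=3
All nodes satisfy the balance condition.
Result: Balanced


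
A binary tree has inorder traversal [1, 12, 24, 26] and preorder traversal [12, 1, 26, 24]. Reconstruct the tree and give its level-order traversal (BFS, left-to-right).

Inorder:  [1, 12, 24, 26]
Preorder: [12, 1, 26, 24]
Algorithm: preorder visits root first, so consume preorder in order;
for each root, split the current inorder slice at that value into
left-subtree inorder and right-subtree inorder, then recurse.
Recursive splits:
  root=12; inorder splits into left=[1], right=[24, 26]
  root=1; inorder splits into left=[], right=[]
  root=26; inorder splits into left=[24], right=[]
  root=24; inorder splits into left=[], right=[]
Reconstructed level-order: [12, 1, 26, 24]


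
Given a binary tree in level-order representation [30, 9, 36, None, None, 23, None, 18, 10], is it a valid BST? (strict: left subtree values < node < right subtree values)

Level-order array: [30, 9, 36, None, None, 23, None, 18, 10]
Validate using subtree bounds (lo, hi): at each node, require lo < value < hi,
then recurse left with hi=value and right with lo=value.
Preorder trace (stopping at first violation):
  at node 30 with bounds (-inf, +inf): OK
  at node 9 with bounds (-inf, 30): OK
  at node 36 with bounds (30, +inf): OK
  at node 23 with bounds (30, 36): VIOLATION
Node 23 violates its bound: not (30 < 23 < 36).
Result: Not a valid BST


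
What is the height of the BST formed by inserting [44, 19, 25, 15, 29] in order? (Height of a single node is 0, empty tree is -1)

Insertion order: [44, 19, 25, 15, 29]
Tree (level-order array): [44, 19, None, 15, 25, None, None, None, 29]
Compute height bottom-up (empty subtree = -1):
  height(15) = 1 + max(-1, -1) = 0
  height(29) = 1 + max(-1, -1) = 0
  height(25) = 1 + max(-1, 0) = 1
  height(19) = 1 + max(0, 1) = 2
  height(44) = 1 + max(2, -1) = 3
Height = 3


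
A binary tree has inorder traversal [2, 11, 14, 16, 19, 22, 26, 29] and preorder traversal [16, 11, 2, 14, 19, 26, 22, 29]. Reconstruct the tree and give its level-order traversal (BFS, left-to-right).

Inorder:  [2, 11, 14, 16, 19, 22, 26, 29]
Preorder: [16, 11, 2, 14, 19, 26, 22, 29]
Algorithm: preorder visits root first, so consume preorder in order;
for each root, split the current inorder slice at that value into
left-subtree inorder and right-subtree inorder, then recurse.
Recursive splits:
  root=16; inorder splits into left=[2, 11, 14], right=[19, 22, 26, 29]
  root=11; inorder splits into left=[2], right=[14]
  root=2; inorder splits into left=[], right=[]
  root=14; inorder splits into left=[], right=[]
  root=19; inorder splits into left=[], right=[22, 26, 29]
  root=26; inorder splits into left=[22], right=[29]
  root=22; inorder splits into left=[], right=[]
  root=29; inorder splits into left=[], right=[]
Reconstructed level-order: [16, 11, 19, 2, 14, 26, 22, 29]


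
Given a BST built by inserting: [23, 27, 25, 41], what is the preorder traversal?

Tree insertion order: [23, 27, 25, 41]
Tree (level-order array): [23, None, 27, 25, 41]
Preorder traversal: [23, 27, 25, 41]


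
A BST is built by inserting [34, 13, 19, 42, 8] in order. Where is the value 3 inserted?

Starting tree (level order): [34, 13, 42, 8, 19]
Insertion path: 34 -> 13 -> 8
Result: insert 3 as left child of 8
Final tree (level order): [34, 13, 42, 8, 19, None, None, 3]


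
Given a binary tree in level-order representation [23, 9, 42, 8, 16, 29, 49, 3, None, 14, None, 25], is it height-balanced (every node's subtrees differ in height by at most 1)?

Tree (level-order array): [23, 9, 42, 8, 16, 29, 49, 3, None, 14, None, 25]
Definition: a tree is height-balanced if, at every node, |h(left) - h(right)| <= 1 (empty subtree has height -1).
Bottom-up per-node check:
  node 3: h_left=-1, h_right=-1, diff=0 [OK], height=0
  node 8: h_left=0, h_right=-1, diff=1 [OK], height=1
  node 14: h_left=-1, h_right=-1, diff=0 [OK], height=0
  node 16: h_left=0, h_right=-1, diff=1 [OK], height=1
  node 9: h_left=1, h_right=1, diff=0 [OK], height=2
  node 25: h_left=-1, h_right=-1, diff=0 [OK], height=0
  node 29: h_left=0, h_right=-1, diff=1 [OK], height=1
  node 49: h_left=-1, h_right=-1, diff=0 [OK], height=0
  node 42: h_left=1, h_right=0, diff=1 [OK], height=2
  node 23: h_left=2, h_right=2, diff=0 [OK], height=3
All nodes satisfy the balance condition.
Result: Balanced


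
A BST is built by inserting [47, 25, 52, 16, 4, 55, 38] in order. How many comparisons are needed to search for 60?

Search path for 60: 47 -> 52 -> 55
Found: False
Comparisons: 3


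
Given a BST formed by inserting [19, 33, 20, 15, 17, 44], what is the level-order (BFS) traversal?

Tree insertion order: [19, 33, 20, 15, 17, 44]
Tree (level-order array): [19, 15, 33, None, 17, 20, 44]
BFS from the root, enqueuing left then right child of each popped node:
  queue [19] -> pop 19, enqueue [15, 33], visited so far: [19]
  queue [15, 33] -> pop 15, enqueue [17], visited so far: [19, 15]
  queue [33, 17] -> pop 33, enqueue [20, 44], visited so far: [19, 15, 33]
  queue [17, 20, 44] -> pop 17, enqueue [none], visited so far: [19, 15, 33, 17]
  queue [20, 44] -> pop 20, enqueue [none], visited so far: [19, 15, 33, 17, 20]
  queue [44] -> pop 44, enqueue [none], visited so far: [19, 15, 33, 17, 20, 44]
Result: [19, 15, 33, 17, 20, 44]


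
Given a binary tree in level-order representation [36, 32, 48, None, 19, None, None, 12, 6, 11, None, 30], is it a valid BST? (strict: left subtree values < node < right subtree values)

Level-order array: [36, 32, 48, None, 19, None, None, 12, 6, 11, None, 30]
Validate using subtree bounds (lo, hi): at each node, require lo < value < hi,
then recurse left with hi=value and right with lo=value.
Preorder trace (stopping at first violation):
  at node 36 with bounds (-inf, +inf): OK
  at node 32 with bounds (-inf, 36): OK
  at node 19 with bounds (32, 36): VIOLATION
Node 19 violates its bound: not (32 < 19 < 36).
Result: Not a valid BST


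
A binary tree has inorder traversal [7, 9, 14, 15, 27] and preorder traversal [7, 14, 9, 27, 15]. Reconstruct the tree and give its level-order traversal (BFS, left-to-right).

Inorder:  [7, 9, 14, 15, 27]
Preorder: [7, 14, 9, 27, 15]
Algorithm: preorder visits root first, so consume preorder in order;
for each root, split the current inorder slice at that value into
left-subtree inorder and right-subtree inorder, then recurse.
Recursive splits:
  root=7; inorder splits into left=[], right=[9, 14, 15, 27]
  root=14; inorder splits into left=[9], right=[15, 27]
  root=9; inorder splits into left=[], right=[]
  root=27; inorder splits into left=[15], right=[]
  root=15; inorder splits into left=[], right=[]
Reconstructed level-order: [7, 14, 9, 27, 15]


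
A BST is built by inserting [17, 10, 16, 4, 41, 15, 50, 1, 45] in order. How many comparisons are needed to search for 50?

Search path for 50: 17 -> 41 -> 50
Found: True
Comparisons: 3


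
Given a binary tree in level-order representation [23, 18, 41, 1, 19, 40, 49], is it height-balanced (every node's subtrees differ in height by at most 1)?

Tree (level-order array): [23, 18, 41, 1, 19, 40, 49]
Definition: a tree is height-balanced if, at every node, |h(left) - h(right)| <= 1 (empty subtree has height -1).
Bottom-up per-node check:
  node 1: h_left=-1, h_right=-1, diff=0 [OK], height=0
  node 19: h_left=-1, h_right=-1, diff=0 [OK], height=0
  node 18: h_left=0, h_right=0, diff=0 [OK], height=1
  node 40: h_left=-1, h_right=-1, diff=0 [OK], height=0
  node 49: h_left=-1, h_right=-1, diff=0 [OK], height=0
  node 41: h_left=0, h_right=0, diff=0 [OK], height=1
  node 23: h_left=1, h_right=1, diff=0 [OK], height=2
All nodes satisfy the balance condition.
Result: Balanced


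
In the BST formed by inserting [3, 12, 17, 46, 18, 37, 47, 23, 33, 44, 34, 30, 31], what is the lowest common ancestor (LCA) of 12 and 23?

Tree insertion order: [3, 12, 17, 46, 18, 37, 47, 23, 33, 44, 34, 30, 31]
Tree (level-order array): [3, None, 12, None, 17, None, 46, 18, 47, None, 37, None, None, 23, 44, None, 33, None, None, 30, 34, None, 31]
In a BST, the LCA of p=12, q=23 is the first node v on the
root-to-leaf path with p <= v <= q (go left if both < v, right if both > v).
Walk from root:
  at 3: both 12 and 23 > 3, go right
  at 12: 12 <= 12 <= 23, this is the LCA
LCA = 12


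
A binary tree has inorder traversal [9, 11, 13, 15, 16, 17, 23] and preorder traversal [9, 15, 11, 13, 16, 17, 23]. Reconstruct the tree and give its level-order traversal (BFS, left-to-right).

Inorder:  [9, 11, 13, 15, 16, 17, 23]
Preorder: [9, 15, 11, 13, 16, 17, 23]
Algorithm: preorder visits root first, so consume preorder in order;
for each root, split the current inorder slice at that value into
left-subtree inorder and right-subtree inorder, then recurse.
Recursive splits:
  root=9; inorder splits into left=[], right=[11, 13, 15, 16, 17, 23]
  root=15; inorder splits into left=[11, 13], right=[16, 17, 23]
  root=11; inorder splits into left=[], right=[13]
  root=13; inorder splits into left=[], right=[]
  root=16; inorder splits into left=[], right=[17, 23]
  root=17; inorder splits into left=[], right=[23]
  root=23; inorder splits into left=[], right=[]
Reconstructed level-order: [9, 15, 11, 16, 13, 17, 23]


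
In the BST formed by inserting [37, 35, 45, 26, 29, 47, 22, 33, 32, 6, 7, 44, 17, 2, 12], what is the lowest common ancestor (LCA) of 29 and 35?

Tree insertion order: [37, 35, 45, 26, 29, 47, 22, 33, 32, 6, 7, 44, 17, 2, 12]
Tree (level-order array): [37, 35, 45, 26, None, 44, 47, 22, 29, None, None, None, None, 6, None, None, 33, 2, 7, 32, None, None, None, None, 17, None, None, 12]
In a BST, the LCA of p=29, q=35 is the first node v on the
root-to-leaf path with p <= v <= q (go left if both < v, right if both > v).
Walk from root:
  at 37: both 29 and 35 < 37, go left
  at 35: 29 <= 35 <= 35, this is the LCA
LCA = 35


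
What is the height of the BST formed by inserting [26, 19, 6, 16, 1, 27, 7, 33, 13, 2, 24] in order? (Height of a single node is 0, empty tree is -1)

Insertion order: [26, 19, 6, 16, 1, 27, 7, 33, 13, 2, 24]
Tree (level-order array): [26, 19, 27, 6, 24, None, 33, 1, 16, None, None, None, None, None, 2, 7, None, None, None, None, 13]
Compute height bottom-up (empty subtree = -1):
  height(2) = 1 + max(-1, -1) = 0
  height(1) = 1 + max(-1, 0) = 1
  height(13) = 1 + max(-1, -1) = 0
  height(7) = 1 + max(-1, 0) = 1
  height(16) = 1 + max(1, -1) = 2
  height(6) = 1 + max(1, 2) = 3
  height(24) = 1 + max(-1, -1) = 0
  height(19) = 1 + max(3, 0) = 4
  height(33) = 1 + max(-1, -1) = 0
  height(27) = 1 + max(-1, 0) = 1
  height(26) = 1 + max(4, 1) = 5
Height = 5


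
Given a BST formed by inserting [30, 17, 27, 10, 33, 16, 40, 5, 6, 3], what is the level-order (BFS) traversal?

Tree insertion order: [30, 17, 27, 10, 33, 16, 40, 5, 6, 3]
Tree (level-order array): [30, 17, 33, 10, 27, None, 40, 5, 16, None, None, None, None, 3, 6]
BFS from the root, enqueuing left then right child of each popped node:
  queue [30] -> pop 30, enqueue [17, 33], visited so far: [30]
  queue [17, 33] -> pop 17, enqueue [10, 27], visited so far: [30, 17]
  queue [33, 10, 27] -> pop 33, enqueue [40], visited so far: [30, 17, 33]
  queue [10, 27, 40] -> pop 10, enqueue [5, 16], visited so far: [30, 17, 33, 10]
  queue [27, 40, 5, 16] -> pop 27, enqueue [none], visited so far: [30, 17, 33, 10, 27]
  queue [40, 5, 16] -> pop 40, enqueue [none], visited so far: [30, 17, 33, 10, 27, 40]
  queue [5, 16] -> pop 5, enqueue [3, 6], visited so far: [30, 17, 33, 10, 27, 40, 5]
  queue [16, 3, 6] -> pop 16, enqueue [none], visited so far: [30, 17, 33, 10, 27, 40, 5, 16]
  queue [3, 6] -> pop 3, enqueue [none], visited so far: [30, 17, 33, 10, 27, 40, 5, 16, 3]
  queue [6] -> pop 6, enqueue [none], visited so far: [30, 17, 33, 10, 27, 40, 5, 16, 3, 6]
Result: [30, 17, 33, 10, 27, 40, 5, 16, 3, 6]


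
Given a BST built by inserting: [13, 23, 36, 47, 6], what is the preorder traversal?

Tree insertion order: [13, 23, 36, 47, 6]
Tree (level-order array): [13, 6, 23, None, None, None, 36, None, 47]
Preorder traversal: [13, 6, 23, 36, 47]


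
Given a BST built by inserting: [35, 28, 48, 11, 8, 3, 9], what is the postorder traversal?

Tree insertion order: [35, 28, 48, 11, 8, 3, 9]
Tree (level-order array): [35, 28, 48, 11, None, None, None, 8, None, 3, 9]
Postorder traversal: [3, 9, 8, 11, 28, 48, 35]


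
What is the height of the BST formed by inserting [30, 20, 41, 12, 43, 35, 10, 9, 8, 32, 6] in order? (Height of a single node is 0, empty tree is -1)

Insertion order: [30, 20, 41, 12, 43, 35, 10, 9, 8, 32, 6]
Tree (level-order array): [30, 20, 41, 12, None, 35, 43, 10, None, 32, None, None, None, 9, None, None, None, 8, None, 6]
Compute height bottom-up (empty subtree = -1):
  height(6) = 1 + max(-1, -1) = 0
  height(8) = 1 + max(0, -1) = 1
  height(9) = 1 + max(1, -1) = 2
  height(10) = 1 + max(2, -1) = 3
  height(12) = 1 + max(3, -1) = 4
  height(20) = 1 + max(4, -1) = 5
  height(32) = 1 + max(-1, -1) = 0
  height(35) = 1 + max(0, -1) = 1
  height(43) = 1 + max(-1, -1) = 0
  height(41) = 1 + max(1, 0) = 2
  height(30) = 1 + max(5, 2) = 6
Height = 6


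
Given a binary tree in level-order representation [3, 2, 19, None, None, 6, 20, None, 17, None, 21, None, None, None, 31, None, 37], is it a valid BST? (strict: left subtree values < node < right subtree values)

Level-order array: [3, 2, 19, None, None, 6, 20, None, 17, None, 21, None, None, None, 31, None, 37]
Validate using subtree bounds (lo, hi): at each node, require lo < value < hi,
then recurse left with hi=value and right with lo=value.
Preorder trace (stopping at first violation):
  at node 3 with bounds (-inf, +inf): OK
  at node 2 with bounds (-inf, 3): OK
  at node 19 with bounds (3, +inf): OK
  at node 6 with bounds (3, 19): OK
  at node 17 with bounds (6, 19): OK
  at node 20 with bounds (19, +inf): OK
  at node 21 with bounds (20, +inf): OK
  at node 31 with bounds (21, +inf): OK
  at node 37 with bounds (31, +inf): OK
No violation found at any node.
Result: Valid BST


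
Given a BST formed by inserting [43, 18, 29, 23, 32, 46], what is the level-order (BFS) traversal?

Tree insertion order: [43, 18, 29, 23, 32, 46]
Tree (level-order array): [43, 18, 46, None, 29, None, None, 23, 32]
BFS from the root, enqueuing left then right child of each popped node:
  queue [43] -> pop 43, enqueue [18, 46], visited so far: [43]
  queue [18, 46] -> pop 18, enqueue [29], visited so far: [43, 18]
  queue [46, 29] -> pop 46, enqueue [none], visited so far: [43, 18, 46]
  queue [29] -> pop 29, enqueue [23, 32], visited so far: [43, 18, 46, 29]
  queue [23, 32] -> pop 23, enqueue [none], visited so far: [43, 18, 46, 29, 23]
  queue [32] -> pop 32, enqueue [none], visited so far: [43, 18, 46, 29, 23, 32]
Result: [43, 18, 46, 29, 23, 32]


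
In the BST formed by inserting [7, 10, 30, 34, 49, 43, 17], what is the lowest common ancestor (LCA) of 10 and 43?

Tree insertion order: [7, 10, 30, 34, 49, 43, 17]
Tree (level-order array): [7, None, 10, None, 30, 17, 34, None, None, None, 49, 43]
In a BST, the LCA of p=10, q=43 is the first node v on the
root-to-leaf path with p <= v <= q (go left if both < v, right if both > v).
Walk from root:
  at 7: both 10 and 43 > 7, go right
  at 10: 10 <= 10 <= 43, this is the LCA
LCA = 10


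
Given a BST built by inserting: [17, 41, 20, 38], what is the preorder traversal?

Tree insertion order: [17, 41, 20, 38]
Tree (level-order array): [17, None, 41, 20, None, None, 38]
Preorder traversal: [17, 41, 20, 38]


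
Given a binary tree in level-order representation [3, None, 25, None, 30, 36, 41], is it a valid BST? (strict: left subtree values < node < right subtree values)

Level-order array: [3, None, 25, None, 30, 36, 41]
Validate using subtree bounds (lo, hi): at each node, require lo < value < hi,
then recurse left with hi=value and right with lo=value.
Preorder trace (stopping at first violation):
  at node 3 with bounds (-inf, +inf): OK
  at node 25 with bounds (3, +inf): OK
  at node 30 with bounds (25, +inf): OK
  at node 36 with bounds (25, 30): VIOLATION
Node 36 violates its bound: not (25 < 36 < 30).
Result: Not a valid BST


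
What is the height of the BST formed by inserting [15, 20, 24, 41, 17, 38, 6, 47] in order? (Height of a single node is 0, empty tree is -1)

Insertion order: [15, 20, 24, 41, 17, 38, 6, 47]
Tree (level-order array): [15, 6, 20, None, None, 17, 24, None, None, None, 41, 38, 47]
Compute height bottom-up (empty subtree = -1):
  height(6) = 1 + max(-1, -1) = 0
  height(17) = 1 + max(-1, -1) = 0
  height(38) = 1 + max(-1, -1) = 0
  height(47) = 1 + max(-1, -1) = 0
  height(41) = 1 + max(0, 0) = 1
  height(24) = 1 + max(-1, 1) = 2
  height(20) = 1 + max(0, 2) = 3
  height(15) = 1 + max(0, 3) = 4
Height = 4


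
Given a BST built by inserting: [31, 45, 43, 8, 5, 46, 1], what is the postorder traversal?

Tree insertion order: [31, 45, 43, 8, 5, 46, 1]
Tree (level-order array): [31, 8, 45, 5, None, 43, 46, 1]
Postorder traversal: [1, 5, 8, 43, 46, 45, 31]


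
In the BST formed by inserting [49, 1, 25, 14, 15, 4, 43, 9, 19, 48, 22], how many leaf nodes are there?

Tree built from: [49, 1, 25, 14, 15, 4, 43, 9, 19, 48, 22]
Tree (level-order array): [49, 1, None, None, 25, 14, 43, 4, 15, None, 48, None, 9, None, 19, None, None, None, None, None, 22]
Rule: A leaf has 0 children.
Per-node child counts:
  node 49: 1 child(ren)
  node 1: 1 child(ren)
  node 25: 2 child(ren)
  node 14: 2 child(ren)
  node 4: 1 child(ren)
  node 9: 0 child(ren)
  node 15: 1 child(ren)
  node 19: 1 child(ren)
  node 22: 0 child(ren)
  node 43: 1 child(ren)
  node 48: 0 child(ren)
Matching nodes: [9, 22, 48]
Count of leaf nodes: 3


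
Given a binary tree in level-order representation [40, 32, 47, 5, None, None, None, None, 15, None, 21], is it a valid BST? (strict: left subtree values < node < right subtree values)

Level-order array: [40, 32, 47, 5, None, None, None, None, 15, None, 21]
Validate using subtree bounds (lo, hi): at each node, require lo < value < hi,
then recurse left with hi=value and right with lo=value.
Preorder trace (stopping at first violation):
  at node 40 with bounds (-inf, +inf): OK
  at node 32 with bounds (-inf, 40): OK
  at node 5 with bounds (-inf, 32): OK
  at node 15 with bounds (5, 32): OK
  at node 21 with bounds (15, 32): OK
  at node 47 with bounds (40, +inf): OK
No violation found at any node.
Result: Valid BST


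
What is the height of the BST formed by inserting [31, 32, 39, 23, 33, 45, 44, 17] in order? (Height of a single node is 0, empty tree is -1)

Insertion order: [31, 32, 39, 23, 33, 45, 44, 17]
Tree (level-order array): [31, 23, 32, 17, None, None, 39, None, None, 33, 45, None, None, 44]
Compute height bottom-up (empty subtree = -1):
  height(17) = 1 + max(-1, -1) = 0
  height(23) = 1 + max(0, -1) = 1
  height(33) = 1 + max(-1, -1) = 0
  height(44) = 1 + max(-1, -1) = 0
  height(45) = 1 + max(0, -1) = 1
  height(39) = 1 + max(0, 1) = 2
  height(32) = 1 + max(-1, 2) = 3
  height(31) = 1 + max(1, 3) = 4
Height = 4


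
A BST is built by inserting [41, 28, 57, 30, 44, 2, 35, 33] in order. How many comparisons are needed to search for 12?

Search path for 12: 41 -> 28 -> 2
Found: False
Comparisons: 3


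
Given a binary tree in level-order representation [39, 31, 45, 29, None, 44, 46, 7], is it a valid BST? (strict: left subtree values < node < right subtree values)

Level-order array: [39, 31, 45, 29, None, 44, 46, 7]
Validate using subtree bounds (lo, hi): at each node, require lo < value < hi,
then recurse left with hi=value and right with lo=value.
Preorder trace (stopping at first violation):
  at node 39 with bounds (-inf, +inf): OK
  at node 31 with bounds (-inf, 39): OK
  at node 29 with bounds (-inf, 31): OK
  at node 7 with bounds (-inf, 29): OK
  at node 45 with bounds (39, +inf): OK
  at node 44 with bounds (39, 45): OK
  at node 46 with bounds (45, +inf): OK
No violation found at any node.
Result: Valid BST


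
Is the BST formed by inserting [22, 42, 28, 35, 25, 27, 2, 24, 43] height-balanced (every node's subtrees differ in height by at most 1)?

Tree (level-order array): [22, 2, 42, None, None, 28, 43, 25, 35, None, None, 24, 27]
Definition: a tree is height-balanced if, at every node, |h(left) - h(right)| <= 1 (empty subtree has height -1).
Bottom-up per-node check:
  node 2: h_left=-1, h_right=-1, diff=0 [OK], height=0
  node 24: h_left=-1, h_right=-1, diff=0 [OK], height=0
  node 27: h_left=-1, h_right=-1, diff=0 [OK], height=0
  node 25: h_left=0, h_right=0, diff=0 [OK], height=1
  node 35: h_left=-1, h_right=-1, diff=0 [OK], height=0
  node 28: h_left=1, h_right=0, diff=1 [OK], height=2
  node 43: h_left=-1, h_right=-1, diff=0 [OK], height=0
  node 42: h_left=2, h_right=0, diff=2 [FAIL (|2-0|=2 > 1)], height=3
  node 22: h_left=0, h_right=3, diff=3 [FAIL (|0-3|=3 > 1)], height=4
Node 42 violates the condition: |2 - 0| = 2 > 1.
Result: Not balanced


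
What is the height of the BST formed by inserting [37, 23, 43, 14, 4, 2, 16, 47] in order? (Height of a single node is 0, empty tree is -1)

Insertion order: [37, 23, 43, 14, 4, 2, 16, 47]
Tree (level-order array): [37, 23, 43, 14, None, None, 47, 4, 16, None, None, 2]
Compute height bottom-up (empty subtree = -1):
  height(2) = 1 + max(-1, -1) = 0
  height(4) = 1 + max(0, -1) = 1
  height(16) = 1 + max(-1, -1) = 0
  height(14) = 1 + max(1, 0) = 2
  height(23) = 1 + max(2, -1) = 3
  height(47) = 1 + max(-1, -1) = 0
  height(43) = 1 + max(-1, 0) = 1
  height(37) = 1 + max(3, 1) = 4
Height = 4


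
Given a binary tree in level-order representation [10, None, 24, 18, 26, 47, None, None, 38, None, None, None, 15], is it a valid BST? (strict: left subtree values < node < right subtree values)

Level-order array: [10, None, 24, 18, 26, 47, None, None, 38, None, None, None, 15]
Validate using subtree bounds (lo, hi): at each node, require lo < value < hi,
then recurse left with hi=value and right with lo=value.
Preorder trace (stopping at first violation):
  at node 10 with bounds (-inf, +inf): OK
  at node 24 with bounds (10, +inf): OK
  at node 18 with bounds (10, 24): OK
  at node 47 with bounds (10, 18): VIOLATION
Node 47 violates its bound: not (10 < 47 < 18).
Result: Not a valid BST


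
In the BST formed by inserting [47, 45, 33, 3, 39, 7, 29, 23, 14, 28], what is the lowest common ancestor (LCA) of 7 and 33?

Tree insertion order: [47, 45, 33, 3, 39, 7, 29, 23, 14, 28]
Tree (level-order array): [47, 45, None, 33, None, 3, 39, None, 7, None, None, None, 29, 23, None, 14, 28]
In a BST, the LCA of p=7, q=33 is the first node v on the
root-to-leaf path with p <= v <= q (go left if both < v, right if both > v).
Walk from root:
  at 47: both 7 and 33 < 47, go left
  at 45: both 7 and 33 < 45, go left
  at 33: 7 <= 33 <= 33, this is the LCA
LCA = 33


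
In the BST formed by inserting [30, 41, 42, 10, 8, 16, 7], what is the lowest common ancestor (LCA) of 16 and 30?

Tree insertion order: [30, 41, 42, 10, 8, 16, 7]
Tree (level-order array): [30, 10, 41, 8, 16, None, 42, 7]
In a BST, the LCA of p=16, q=30 is the first node v on the
root-to-leaf path with p <= v <= q (go left if both < v, right if both > v).
Walk from root:
  at 30: 16 <= 30 <= 30, this is the LCA
LCA = 30


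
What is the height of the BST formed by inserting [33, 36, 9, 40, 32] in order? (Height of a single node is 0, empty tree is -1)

Insertion order: [33, 36, 9, 40, 32]
Tree (level-order array): [33, 9, 36, None, 32, None, 40]
Compute height bottom-up (empty subtree = -1):
  height(32) = 1 + max(-1, -1) = 0
  height(9) = 1 + max(-1, 0) = 1
  height(40) = 1 + max(-1, -1) = 0
  height(36) = 1 + max(-1, 0) = 1
  height(33) = 1 + max(1, 1) = 2
Height = 2


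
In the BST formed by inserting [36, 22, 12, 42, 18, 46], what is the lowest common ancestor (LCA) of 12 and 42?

Tree insertion order: [36, 22, 12, 42, 18, 46]
Tree (level-order array): [36, 22, 42, 12, None, None, 46, None, 18]
In a BST, the LCA of p=12, q=42 is the first node v on the
root-to-leaf path with p <= v <= q (go left if both < v, right if both > v).
Walk from root:
  at 36: 12 <= 36 <= 42, this is the LCA
LCA = 36


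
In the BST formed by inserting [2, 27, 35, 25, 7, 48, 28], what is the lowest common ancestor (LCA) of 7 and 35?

Tree insertion order: [2, 27, 35, 25, 7, 48, 28]
Tree (level-order array): [2, None, 27, 25, 35, 7, None, 28, 48]
In a BST, the LCA of p=7, q=35 is the first node v on the
root-to-leaf path with p <= v <= q (go left if both < v, right if both > v).
Walk from root:
  at 2: both 7 and 35 > 2, go right
  at 27: 7 <= 27 <= 35, this is the LCA
LCA = 27


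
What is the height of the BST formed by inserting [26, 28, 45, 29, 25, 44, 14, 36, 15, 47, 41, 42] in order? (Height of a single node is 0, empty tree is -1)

Insertion order: [26, 28, 45, 29, 25, 44, 14, 36, 15, 47, 41, 42]
Tree (level-order array): [26, 25, 28, 14, None, None, 45, None, 15, 29, 47, None, None, None, 44, None, None, 36, None, None, 41, None, 42]
Compute height bottom-up (empty subtree = -1):
  height(15) = 1 + max(-1, -1) = 0
  height(14) = 1 + max(-1, 0) = 1
  height(25) = 1 + max(1, -1) = 2
  height(42) = 1 + max(-1, -1) = 0
  height(41) = 1 + max(-1, 0) = 1
  height(36) = 1 + max(-1, 1) = 2
  height(44) = 1 + max(2, -1) = 3
  height(29) = 1 + max(-1, 3) = 4
  height(47) = 1 + max(-1, -1) = 0
  height(45) = 1 + max(4, 0) = 5
  height(28) = 1 + max(-1, 5) = 6
  height(26) = 1 + max(2, 6) = 7
Height = 7


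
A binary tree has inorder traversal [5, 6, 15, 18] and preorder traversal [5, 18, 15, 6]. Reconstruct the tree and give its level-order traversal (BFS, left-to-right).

Inorder:  [5, 6, 15, 18]
Preorder: [5, 18, 15, 6]
Algorithm: preorder visits root first, so consume preorder in order;
for each root, split the current inorder slice at that value into
left-subtree inorder and right-subtree inorder, then recurse.
Recursive splits:
  root=5; inorder splits into left=[], right=[6, 15, 18]
  root=18; inorder splits into left=[6, 15], right=[]
  root=15; inorder splits into left=[6], right=[]
  root=6; inorder splits into left=[], right=[]
Reconstructed level-order: [5, 18, 15, 6]


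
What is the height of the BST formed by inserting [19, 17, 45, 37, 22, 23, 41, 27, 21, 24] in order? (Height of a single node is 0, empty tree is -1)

Insertion order: [19, 17, 45, 37, 22, 23, 41, 27, 21, 24]
Tree (level-order array): [19, 17, 45, None, None, 37, None, 22, 41, 21, 23, None, None, None, None, None, 27, 24]
Compute height bottom-up (empty subtree = -1):
  height(17) = 1 + max(-1, -1) = 0
  height(21) = 1 + max(-1, -1) = 0
  height(24) = 1 + max(-1, -1) = 0
  height(27) = 1 + max(0, -1) = 1
  height(23) = 1 + max(-1, 1) = 2
  height(22) = 1 + max(0, 2) = 3
  height(41) = 1 + max(-1, -1) = 0
  height(37) = 1 + max(3, 0) = 4
  height(45) = 1 + max(4, -1) = 5
  height(19) = 1 + max(0, 5) = 6
Height = 6


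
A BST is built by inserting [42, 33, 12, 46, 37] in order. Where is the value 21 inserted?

Starting tree (level order): [42, 33, 46, 12, 37]
Insertion path: 42 -> 33 -> 12
Result: insert 21 as right child of 12
Final tree (level order): [42, 33, 46, 12, 37, None, None, None, 21]


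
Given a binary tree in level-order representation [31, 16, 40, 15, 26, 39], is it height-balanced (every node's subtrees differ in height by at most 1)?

Tree (level-order array): [31, 16, 40, 15, 26, 39]
Definition: a tree is height-balanced if, at every node, |h(left) - h(right)| <= 1 (empty subtree has height -1).
Bottom-up per-node check:
  node 15: h_left=-1, h_right=-1, diff=0 [OK], height=0
  node 26: h_left=-1, h_right=-1, diff=0 [OK], height=0
  node 16: h_left=0, h_right=0, diff=0 [OK], height=1
  node 39: h_left=-1, h_right=-1, diff=0 [OK], height=0
  node 40: h_left=0, h_right=-1, diff=1 [OK], height=1
  node 31: h_left=1, h_right=1, diff=0 [OK], height=2
All nodes satisfy the balance condition.
Result: Balanced


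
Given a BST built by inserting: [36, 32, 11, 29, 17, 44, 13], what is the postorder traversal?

Tree insertion order: [36, 32, 11, 29, 17, 44, 13]
Tree (level-order array): [36, 32, 44, 11, None, None, None, None, 29, 17, None, 13]
Postorder traversal: [13, 17, 29, 11, 32, 44, 36]


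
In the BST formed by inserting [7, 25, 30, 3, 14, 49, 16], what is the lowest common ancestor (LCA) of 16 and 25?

Tree insertion order: [7, 25, 30, 3, 14, 49, 16]
Tree (level-order array): [7, 3, 25, None, None, 14, 30, None, 16, None, 49]
In a BST, the LCA of p=16, q=25 is the first node v on the
root-to-leaf path with p <= v <= q (go left if both < v, right if both > v).
Walk from root:
  at 7: both 16 and 25 > 7, go right
  at 25: 16 <= 25 <= 25, this is the LCA
LCA = 25


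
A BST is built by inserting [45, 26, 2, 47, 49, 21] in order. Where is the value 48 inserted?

Starting tree (level order): [45, 26, 47, 2, None, None, 49, None, 21]
Insertion path: 45 -> 47 -> 49
Result: insert 48 as left child of 49
Final tree (level order): [45, 26, 47, 2, None, None, 49, None, 21, 48]


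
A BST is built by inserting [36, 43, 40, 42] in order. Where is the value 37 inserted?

Starting tree (level order): [36, None, 43, 40, None, None, 42]
Insertion path: 36 -> 43 -> 40
Result: insert 37 as left child of 40
Final tree (level order): [36, None, 43, 40, None, 37, 42]


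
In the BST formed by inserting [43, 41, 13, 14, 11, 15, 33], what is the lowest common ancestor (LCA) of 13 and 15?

Tree insertion order: [43, 41, 13, 14, 11, 15, 33]
Tree (level-order array): [43, 41, None, 13, None, 11, 14, None, None, None, 15, None, 33]
In a BST, the LCA of p=13, q=15 is the first node v on the
root-to-leaf path with p <= v <= q (go left if both < v, right if both > v).
Walk from root:
  at 43: both 13 and 15 < 43, go left
  at 41: both 13 and 15 < 41, go left
  at 13: 13 <= 13 <= 15, this is the LCA
LCA = 13
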